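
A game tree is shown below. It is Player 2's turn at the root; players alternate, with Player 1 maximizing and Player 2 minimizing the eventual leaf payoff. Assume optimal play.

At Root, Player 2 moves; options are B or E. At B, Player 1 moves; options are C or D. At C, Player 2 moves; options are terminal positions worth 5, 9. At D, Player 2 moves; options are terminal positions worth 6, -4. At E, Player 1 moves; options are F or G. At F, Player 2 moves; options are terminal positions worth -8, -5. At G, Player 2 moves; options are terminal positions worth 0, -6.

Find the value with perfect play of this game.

-6

C (Player 2): min(5, 9) = 5
D (Player 2): min(6, -4) = -4
B (Player 1): max(5, -4) = 5
F (Player 2): min(-8, -5) = -8
G (Player 2): min(0, -6) = -6
E (Player 1): max(-8, -6) = -6
Root (Player 2): min(5, -6) = -6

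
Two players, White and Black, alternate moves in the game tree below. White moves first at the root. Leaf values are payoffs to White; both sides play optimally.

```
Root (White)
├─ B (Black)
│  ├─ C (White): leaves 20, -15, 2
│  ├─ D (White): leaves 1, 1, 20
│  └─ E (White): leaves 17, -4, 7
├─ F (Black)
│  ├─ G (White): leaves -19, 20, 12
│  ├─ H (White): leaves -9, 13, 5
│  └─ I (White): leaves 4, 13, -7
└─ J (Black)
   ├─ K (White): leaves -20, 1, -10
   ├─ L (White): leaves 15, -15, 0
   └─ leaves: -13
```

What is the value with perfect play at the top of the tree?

17

C (White): max(20, -15, 2) = 20
D (White): max(1, 1, 20) = 20
E (White): max(17, -4, 7) = 17
B (Black): min(20, 20, 17) = 17
G (White): max(-19, 20, 12) = 20
H (White): max(-9, 13, 5) = 13
I (White): max(4, 13, -7) = 13
F (Black): min(20, 13, 13) = 13
K (White): max(-20, 1, -10) = 1
L (White): max(15, -15, 0) = 15
J (Black): min(1, 15, -13) = -13
Root (White): max(17, 13, -13) = 17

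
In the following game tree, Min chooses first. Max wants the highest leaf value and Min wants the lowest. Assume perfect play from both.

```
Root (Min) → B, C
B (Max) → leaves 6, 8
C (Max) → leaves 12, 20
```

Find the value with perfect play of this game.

8

B (Max): max(6, 8) = 8
C (Max): max(12, 20) = 20
Root (Min): min(8, 20) = 8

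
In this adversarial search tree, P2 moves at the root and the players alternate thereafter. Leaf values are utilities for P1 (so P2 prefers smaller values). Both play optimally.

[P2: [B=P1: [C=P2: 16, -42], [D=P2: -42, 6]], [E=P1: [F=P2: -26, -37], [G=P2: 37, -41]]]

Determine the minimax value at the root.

C (P2): min(16, -42) = -42
D (P2): min(-42, 6) = -42
B (P1): max(-42, -42) = -42
F (P2): min(-26, -37) = -37
G (P2): min(37, -41) = -41
E (P1): max(-37, -41) = -37
Root (P2): min(-42, -37) = -42

-42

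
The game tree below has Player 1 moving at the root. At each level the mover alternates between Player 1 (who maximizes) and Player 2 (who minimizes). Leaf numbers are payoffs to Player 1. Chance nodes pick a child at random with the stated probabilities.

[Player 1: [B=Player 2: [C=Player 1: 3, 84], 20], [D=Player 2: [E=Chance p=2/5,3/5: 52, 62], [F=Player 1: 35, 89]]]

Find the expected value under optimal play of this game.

58

C (Player 1): max(3, 84) = 84
B (Player 2): min(84, 20) = 20
E (Chance): 2/5·52 + 3/5·62 = 58
F (Player 1): max(35, 89) = 89
D (Player 2): min(58, 89) = 58
Root (Player 1): max(20, 58) = 58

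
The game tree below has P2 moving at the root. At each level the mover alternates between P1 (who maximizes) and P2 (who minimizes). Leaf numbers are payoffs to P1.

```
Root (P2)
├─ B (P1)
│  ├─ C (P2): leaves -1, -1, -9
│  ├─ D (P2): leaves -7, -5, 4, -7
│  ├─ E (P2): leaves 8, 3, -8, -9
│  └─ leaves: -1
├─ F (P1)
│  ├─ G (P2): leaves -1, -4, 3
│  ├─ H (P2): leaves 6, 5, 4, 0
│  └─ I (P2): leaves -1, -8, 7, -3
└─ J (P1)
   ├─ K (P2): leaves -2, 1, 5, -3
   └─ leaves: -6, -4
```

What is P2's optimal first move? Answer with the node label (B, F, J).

C (P2): min(-1, -1, -9) = -9
D (P2): min(-7, -5, 4, -7) = -7
E (P2): min(8, 3, -8, -9) = -9
B (P1): max(-9, -7, -9, -1) = -1
G (P2): min(-1, -4, 3) = -4
H (P2): min(6, 5, 4, 0) = 0
I (P2): min(-1, -8, 7, -3) = -8
F (P1): max(-4, 0, -8) = 0
K (P2): min(-2, 1, 5, -3) = -3
J (P1): max(-3, -6, -4) = -3
Root (P2): min(-1, 0, -3) = -3
P2 picks the child with the lowest value: J (value -3).

J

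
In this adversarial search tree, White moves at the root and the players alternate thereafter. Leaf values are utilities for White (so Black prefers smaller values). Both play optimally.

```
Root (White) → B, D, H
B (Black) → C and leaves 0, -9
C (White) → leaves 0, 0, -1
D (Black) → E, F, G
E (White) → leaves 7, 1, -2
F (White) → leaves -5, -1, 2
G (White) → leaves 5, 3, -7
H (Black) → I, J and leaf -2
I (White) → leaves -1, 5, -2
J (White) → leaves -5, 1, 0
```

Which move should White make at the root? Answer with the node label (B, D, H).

D

C (White): max(0, 0, -1) = 0
B (Black): min(0, 0, -9) = -9
E (White): max(7, 1, -2) = 7
F (White): max(-5, -1, 2) = 2
G (White): max(5, 3, -7) = 5
D (Black): min(7, 2, 5) = 2
I (White): max(-1, 5, -2) = 5
J (White): max(-5, 1, 0) = 1
H (Black): min(5, 1, -2) = -2
Root (White): max(-9, 2, -2) = 2
White picks the child with the highest value: D (value 2).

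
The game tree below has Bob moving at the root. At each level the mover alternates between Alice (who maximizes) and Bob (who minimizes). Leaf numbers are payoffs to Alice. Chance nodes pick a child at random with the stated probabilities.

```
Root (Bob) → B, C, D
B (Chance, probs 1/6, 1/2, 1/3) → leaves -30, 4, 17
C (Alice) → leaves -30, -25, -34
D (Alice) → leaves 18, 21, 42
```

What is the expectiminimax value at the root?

B (Chance): 1/6·-30 + 1/2·4 + 1/3·17 = 2.67
C (Alice): max(-30, -25, -34) = -25
D (Alice): max(18, 21, 42) = 42
Root (Bob): min(2.67, -25, 42) = -25

-25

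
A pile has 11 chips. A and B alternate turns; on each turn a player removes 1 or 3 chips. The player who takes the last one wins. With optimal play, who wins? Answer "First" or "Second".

i:   0  1  2  3  4  5  6  7  8  9 10 11
     L  W  L  W  L  W  L  W  L  W  L  W
Position 11 is W, so the first player wins.

First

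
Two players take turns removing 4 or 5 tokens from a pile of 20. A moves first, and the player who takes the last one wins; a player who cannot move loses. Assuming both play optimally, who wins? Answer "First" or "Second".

Second

Positions where the player to move wins (W) vs loses (L):
i:   0  1  2  3  4  5  6  7  8  9 10 11 12 13 14 15 16 17 18 19 20
     L  L  L  L  W  W  W  W  W  L  L  L  L  W  W  W  W  W  L  L  L
Position 20 is L, so the second player wins.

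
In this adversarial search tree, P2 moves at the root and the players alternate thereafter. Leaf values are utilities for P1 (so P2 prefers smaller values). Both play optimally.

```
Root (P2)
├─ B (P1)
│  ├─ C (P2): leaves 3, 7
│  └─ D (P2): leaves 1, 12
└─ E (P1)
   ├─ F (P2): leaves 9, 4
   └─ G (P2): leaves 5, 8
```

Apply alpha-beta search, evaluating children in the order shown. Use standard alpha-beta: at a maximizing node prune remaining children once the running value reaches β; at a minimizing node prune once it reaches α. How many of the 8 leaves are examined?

C [α=-∞,β=+∞]: v=3
D [α=3,β=+∞]: v=1 after child 1 ≤ α → α-cutoff, skip 1
B [α=-∞,β=+∞]: v=3
F [α=-∞,β=3]: v=4
E [α=-∞,β=3]: v=4 after child 1 ≥ β → β-cutoff, skip 1
Root [α=-∞,β=+∞]: v=3
Leaves evaluated: 5 of 8.

5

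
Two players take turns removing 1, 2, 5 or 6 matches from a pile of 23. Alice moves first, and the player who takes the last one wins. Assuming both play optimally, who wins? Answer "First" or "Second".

First

Compute winning (W) and losing (L) positions by backward induction:
i:   0  1  2  3  4  5  6  7  8  9 10 11 12 13 14 15 16 17 18 19 20 21 22 23
     L  W  W  L  W  W  W  L  W  W  L  W  W  W  L  W  W  L  W  W  W  L  W  W
Position 23 is W, so the first player wins.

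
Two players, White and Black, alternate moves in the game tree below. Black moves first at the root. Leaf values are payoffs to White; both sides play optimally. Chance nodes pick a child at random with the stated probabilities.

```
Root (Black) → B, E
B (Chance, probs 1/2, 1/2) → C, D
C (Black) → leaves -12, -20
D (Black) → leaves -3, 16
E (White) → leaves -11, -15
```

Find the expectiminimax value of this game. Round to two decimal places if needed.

-11.5

C (Black): min(-12, -20) = -20
D (Black): min(-3, 16) = -3
B (Chance): 1/2·-20 + 1/2·-3 = -11.5
E (White): max(-11, -15) = -11
Root (Black): min(-11.5, -11) = -11.5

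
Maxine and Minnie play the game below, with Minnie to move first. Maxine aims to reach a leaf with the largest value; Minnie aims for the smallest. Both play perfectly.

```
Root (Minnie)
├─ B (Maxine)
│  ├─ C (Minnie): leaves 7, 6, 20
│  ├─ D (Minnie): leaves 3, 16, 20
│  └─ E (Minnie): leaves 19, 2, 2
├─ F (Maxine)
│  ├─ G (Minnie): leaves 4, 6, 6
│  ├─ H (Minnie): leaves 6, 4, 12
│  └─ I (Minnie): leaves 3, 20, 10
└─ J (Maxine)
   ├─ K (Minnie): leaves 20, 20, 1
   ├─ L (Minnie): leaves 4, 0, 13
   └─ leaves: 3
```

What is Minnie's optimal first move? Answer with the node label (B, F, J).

C (Minnie): min(7, 6, 20) = 6
D (Minnie): min(3, 16, 20) = 3
E (Minnie): min(19, 2, 2) = 2
B (Maxine): max(6, 3, 2) = 6
G (Minnie): min(4, 6, 6) = 4
H (Minnie): min(6, 4, 12) = 4
I (Minnie): min(3, 20, 10) = 3
F (Maxine): max(4, 4, 3) = 4
K (Minnie): min(20, 20, 1) = 1
L (Minnie): min(4, 0, 13) = 0
J (Maxine): max(1, 0, 3) = 3
Root (Minnie): min(6, 4, 3) = 3
Minnie picks the child with the lowest value: J (value 3).

J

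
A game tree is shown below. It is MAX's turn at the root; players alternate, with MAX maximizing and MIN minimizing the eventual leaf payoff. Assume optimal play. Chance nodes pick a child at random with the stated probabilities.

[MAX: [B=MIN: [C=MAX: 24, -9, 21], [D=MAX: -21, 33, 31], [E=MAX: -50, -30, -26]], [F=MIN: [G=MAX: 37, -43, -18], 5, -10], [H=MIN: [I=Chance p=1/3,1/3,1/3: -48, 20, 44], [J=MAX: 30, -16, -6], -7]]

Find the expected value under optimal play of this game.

-7

C (MAX): max(24, -9, 21) = 24
D (MAX): max(-21, 33, 31) = 33
E (MAX): max(-50, -30, -26) = -26
B (MIN): min(24, 33, -26) = -26
G (MAX): max(37, -43, -18) = 37
F (MIN): min(37, 5, -10) = -10
I (Chance): 1/3·-48 + 1/3·20 + 1/3·44 = 5.33
J (MAX): max(30, -16, -6) = 30
H (MIN): min(5.33, 30, -7) = -7
Root (MAX): max(-26, -10, -7) = -7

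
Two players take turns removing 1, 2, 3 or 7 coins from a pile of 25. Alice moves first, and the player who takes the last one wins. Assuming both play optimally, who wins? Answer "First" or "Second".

Positions where the player to move wins (W) vs loses (L):
i:   0  1  2  3  4  5  6  7  8  9 10 11 12 13 14 15 16 17 18 19 20 21 22 23 24 25
     L  W  W  W  L  W  W  W  L  W  W  W  L  W  W  W  L  W  W  W  L  W  W  W  L  W
Position 25 is W, so the first player wins.

First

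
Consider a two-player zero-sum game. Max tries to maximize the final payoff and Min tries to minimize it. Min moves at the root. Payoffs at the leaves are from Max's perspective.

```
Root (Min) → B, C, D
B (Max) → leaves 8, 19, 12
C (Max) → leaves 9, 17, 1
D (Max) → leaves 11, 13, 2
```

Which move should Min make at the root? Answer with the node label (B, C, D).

B (Max): max(8, 19, 12) = 19
C (Max): max(9, 17, 1) = 17
D (Max): max(11, 13, 2) = 13
Root (Min): min(19, 17, 13) = 13
Min picks the child with the lowest value: D (value 13).

D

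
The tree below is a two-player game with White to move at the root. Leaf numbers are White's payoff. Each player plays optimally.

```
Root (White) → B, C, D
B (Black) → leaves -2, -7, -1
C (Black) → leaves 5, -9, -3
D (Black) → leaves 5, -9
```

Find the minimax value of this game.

-7

B (Black): min(-2, -7, -1) = -7
C (Black): min(5, -9, -3) = -9
D (Black): min(5, -9) = -9
Root (White): max(-7, -9, -9) = -7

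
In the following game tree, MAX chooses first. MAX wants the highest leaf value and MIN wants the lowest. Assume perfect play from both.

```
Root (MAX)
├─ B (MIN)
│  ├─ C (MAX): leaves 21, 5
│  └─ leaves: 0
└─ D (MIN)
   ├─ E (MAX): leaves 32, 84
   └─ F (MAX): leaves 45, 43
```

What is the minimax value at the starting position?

45

C (MAX): max(21, 5) = 21
B (MIN): min(21, 0) = 0
E (MAX): max(32, 84) = 84
F (MAX): max(45, 43) = 45
D (MIN): min(84, 45) = 45
Root (MAX): max(0, 45) = 45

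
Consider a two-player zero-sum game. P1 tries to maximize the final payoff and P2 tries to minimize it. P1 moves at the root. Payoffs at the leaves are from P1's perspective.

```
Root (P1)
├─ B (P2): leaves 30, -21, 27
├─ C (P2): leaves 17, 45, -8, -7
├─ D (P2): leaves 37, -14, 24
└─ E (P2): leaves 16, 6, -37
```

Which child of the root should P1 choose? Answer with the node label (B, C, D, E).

C

B (P2): min(30, -21, 27) = -21
C (P2): min(17, 45, -8, -7) = -8
D (P2): min(37, -14, 24) = -14
E (P2): min(16, 6, -37) = -37
Root (P1): max(-21, -8, -14, -37) = -8
P1 picks the child with the highest value: C (value -8).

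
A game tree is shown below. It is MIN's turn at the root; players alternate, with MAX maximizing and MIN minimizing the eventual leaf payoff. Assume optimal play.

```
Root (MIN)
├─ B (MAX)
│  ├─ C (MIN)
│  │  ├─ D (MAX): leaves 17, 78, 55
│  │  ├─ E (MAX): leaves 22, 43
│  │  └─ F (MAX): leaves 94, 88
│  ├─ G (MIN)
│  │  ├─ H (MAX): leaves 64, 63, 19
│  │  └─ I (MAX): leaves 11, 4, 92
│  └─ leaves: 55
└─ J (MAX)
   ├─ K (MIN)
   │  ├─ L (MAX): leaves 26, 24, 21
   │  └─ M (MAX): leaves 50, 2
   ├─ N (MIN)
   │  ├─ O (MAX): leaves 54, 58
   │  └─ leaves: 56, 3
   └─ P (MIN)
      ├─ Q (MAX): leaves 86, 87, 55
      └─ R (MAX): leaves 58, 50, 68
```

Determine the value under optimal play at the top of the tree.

64

D (MAX): max(17, 78, 55) = 78
E (MAX): max(22, 43) = 43
F (MAX): max(94, 88) = 94
C (MIN): min(78, 43, 94) = 43
H (MAX): max(64, 63, 19) = 64
I (MAX): max(11, 4, 92) = 92
G (MIN): min(64, 92) = 64
B (MAX): max(43, 64, 55) = 64
L (MAX): max(26, 24, 21) = 26
M (MAX): max(50, 2) = 50
K (MIN): min(26, 50) = 26
O (MAX): max(54, 58) = 58
N (MIN): min(58, 56, 3) = 3
Q (MAX): max(86, 87, 55) = 87
R (MAX): max(58, 50, 68) = 68
P (MIN): min(87, 68) = 68
J (MAX): max(26, 3, 68) = 68
Root (MIN): min(64, 68) = 64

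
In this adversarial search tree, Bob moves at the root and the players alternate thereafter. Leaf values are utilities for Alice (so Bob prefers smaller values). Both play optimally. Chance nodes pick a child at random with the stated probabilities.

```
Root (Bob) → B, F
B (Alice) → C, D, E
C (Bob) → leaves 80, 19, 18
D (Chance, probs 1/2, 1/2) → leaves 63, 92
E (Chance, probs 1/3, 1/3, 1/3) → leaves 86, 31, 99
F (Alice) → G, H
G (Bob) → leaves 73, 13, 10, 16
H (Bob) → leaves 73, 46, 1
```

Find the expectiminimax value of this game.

10

C (Bob): min(80, 19, 18) = 18
D (Chance): 1/2·63 + 1/2·92 = 77.5
E (Chance): 1/3·86 + 1/3·31 + 1/3·99 = 72
B (Alice): max(18, 77.5, 72) = 77.5
G (Bob): min(73, 13, 10, 16) = 10
H (Bob): min(73, 46, 1) = 1
F (Alice): max(10, 1) = 10
Root (Bob): min(77.5, 10) = 10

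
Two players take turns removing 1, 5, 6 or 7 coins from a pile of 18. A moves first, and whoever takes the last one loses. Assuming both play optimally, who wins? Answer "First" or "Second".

Mark each pile size as W (mover wins) or L (mover loses):
i:   0  1  2  3  4  5  6  7  8  9 10 11 12 13 14 15 16 17 18
     W  L  W  L  W  L  W  W  W  W  W  W  W  L  W  L  W  L  W
Position 18 is W, so the first player wins.

First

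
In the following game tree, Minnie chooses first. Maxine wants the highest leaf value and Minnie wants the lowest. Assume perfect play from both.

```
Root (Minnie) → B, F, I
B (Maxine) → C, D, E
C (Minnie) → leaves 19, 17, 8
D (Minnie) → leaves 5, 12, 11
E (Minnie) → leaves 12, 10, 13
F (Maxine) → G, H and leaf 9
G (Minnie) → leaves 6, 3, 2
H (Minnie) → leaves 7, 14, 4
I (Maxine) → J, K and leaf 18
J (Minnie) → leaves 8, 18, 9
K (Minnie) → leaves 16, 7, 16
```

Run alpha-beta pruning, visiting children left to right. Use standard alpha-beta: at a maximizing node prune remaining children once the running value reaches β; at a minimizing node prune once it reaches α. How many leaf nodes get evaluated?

20

C [α=-∞,β=+∞]: v=8
D [α=8,β=+∞]: v=5 after child 1 ≤ α → α-cutoff, skip 2
E [α=8,β=+∞]: v=10
B [α=-∞,β=+∞]: v=10
G [α=-∞,β=10]: v=2
H [α=2,β=10]: v=4
F [α=-∞,β=10]: v=9
J [α=-∞,β=9]: v=8
K [α=8,β=9]: v=7 after child 2 ≤ α → α-cutoff, skip 1
I [α=-∞,β=9]: v=18
Root [α=-∞,β=+∞]: v=9
Leaves evaluated: 20 of 23.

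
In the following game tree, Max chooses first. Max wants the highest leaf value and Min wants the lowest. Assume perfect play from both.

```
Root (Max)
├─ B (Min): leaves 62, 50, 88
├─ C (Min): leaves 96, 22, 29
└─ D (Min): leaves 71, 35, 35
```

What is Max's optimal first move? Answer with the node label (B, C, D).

B

B (Min): min(62, 50, 88) = 50
C (Min): min(96, 22, 29) = 22
D (Min): min(71, 35, 35) = 35
Root (Max): max(50, 22, 35) = 50
Max picks the child with the highest value: B (value 50).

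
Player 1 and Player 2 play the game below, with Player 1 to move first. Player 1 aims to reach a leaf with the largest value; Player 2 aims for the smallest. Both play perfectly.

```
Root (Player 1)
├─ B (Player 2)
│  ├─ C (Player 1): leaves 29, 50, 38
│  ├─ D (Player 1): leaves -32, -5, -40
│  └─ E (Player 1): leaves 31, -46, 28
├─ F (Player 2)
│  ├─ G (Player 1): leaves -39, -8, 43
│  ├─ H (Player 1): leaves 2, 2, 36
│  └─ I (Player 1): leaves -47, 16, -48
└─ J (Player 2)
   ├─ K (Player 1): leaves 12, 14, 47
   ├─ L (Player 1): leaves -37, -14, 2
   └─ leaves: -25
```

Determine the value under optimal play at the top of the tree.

C (Player 1): max(29, 50, 38) = 50
D (Player 1): max(-32, -5, -40) = -5
E (Player 1): max(31, -46, 28) = 31
B (Player 2): min(50, -5, 31) = -5
G (Player 1): max(-39, -8, 43) = 43
H (Player 1): max(2, 2, 36) = 36
I (Player 1): max(-47, 16, -48) = 16
F (Player 2): min(43, 36, 16) = 16
K (Player 1): max(12, 14, 47) = 47
L (Player 1): max(-37, -14, 2) = 2
J (Player 2): min(47, 2, -25) = -25
Root (Player 1): max(-5, 16, -25) = 16

16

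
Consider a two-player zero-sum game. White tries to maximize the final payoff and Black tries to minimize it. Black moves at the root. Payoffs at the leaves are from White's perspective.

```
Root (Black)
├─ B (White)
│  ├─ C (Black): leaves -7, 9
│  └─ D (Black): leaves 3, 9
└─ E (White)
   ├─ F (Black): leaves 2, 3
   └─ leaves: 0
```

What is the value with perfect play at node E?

2

F: min(2, 3) = 2
E: max(2, 0) = 2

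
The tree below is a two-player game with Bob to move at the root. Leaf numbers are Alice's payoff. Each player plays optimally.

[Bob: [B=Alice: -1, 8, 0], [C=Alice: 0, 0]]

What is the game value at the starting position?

0

B (Alice): max(-1, 8, 0) = 8
C (Alice): max(0, 0) = 0
Root (Bob): min(8, 0) = 0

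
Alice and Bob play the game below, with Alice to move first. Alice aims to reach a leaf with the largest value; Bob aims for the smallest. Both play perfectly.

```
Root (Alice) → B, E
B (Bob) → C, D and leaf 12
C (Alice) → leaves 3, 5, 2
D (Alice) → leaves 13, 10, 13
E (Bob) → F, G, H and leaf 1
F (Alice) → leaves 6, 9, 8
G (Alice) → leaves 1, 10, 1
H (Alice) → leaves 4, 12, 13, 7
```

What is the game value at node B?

C: max(3, 5, 2) = 5
D: max(13, 10, 13) = 13
B: min(5, 13, 12) = 5

5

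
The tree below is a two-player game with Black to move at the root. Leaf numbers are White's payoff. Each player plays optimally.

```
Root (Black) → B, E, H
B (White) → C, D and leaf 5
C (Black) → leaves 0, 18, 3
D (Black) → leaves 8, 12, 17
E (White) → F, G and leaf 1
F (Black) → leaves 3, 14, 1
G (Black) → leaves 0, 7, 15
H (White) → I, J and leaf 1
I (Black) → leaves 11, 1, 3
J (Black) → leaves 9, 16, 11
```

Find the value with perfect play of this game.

C (Black): min(0, 18, 3) = 0
D (Black): min(8, 12, 17) = 8
B (White): max(0, 8, 5) = 8
F (Black): min(3, 14, 1) = 1
G (Black): min(0, 7, 15) = 0
E (White): max(1, 0, 1) = 1
I (Black): min(11, 1, 3) = 1
J (Black): min(9, 16, 11) = 9
H (White): max(1, 9, 1) = 9
Root (Black): min(8, 1, 9) = 1

1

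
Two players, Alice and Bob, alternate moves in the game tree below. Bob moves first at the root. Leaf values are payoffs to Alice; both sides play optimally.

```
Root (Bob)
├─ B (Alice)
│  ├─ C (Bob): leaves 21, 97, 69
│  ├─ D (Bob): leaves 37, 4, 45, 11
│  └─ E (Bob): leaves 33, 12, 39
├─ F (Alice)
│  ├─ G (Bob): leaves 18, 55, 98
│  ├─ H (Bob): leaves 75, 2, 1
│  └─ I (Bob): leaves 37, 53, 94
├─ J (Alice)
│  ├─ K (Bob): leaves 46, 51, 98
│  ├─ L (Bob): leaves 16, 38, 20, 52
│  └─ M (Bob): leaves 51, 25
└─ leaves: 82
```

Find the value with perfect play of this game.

21

C (Bob): min(21, 97, 69) = 21
D (Bob): min(37, 4, 45, 11) = 4
E (Bob): min(33, 12, 39) = 12
B (Alice): max(21, 4, 12) = 21
G (Bob): min(18, 55, 98) = 18
H (Bob): min(75, 2, 1) = 1
I (Bob): min(37, 53, 94) = 37
F (Alice): max(18, 1, 37) = 37
K (Bob): min(46, 51, 98) = 46
L (Bob): min(16, 38, 20, 52) = 16
M (Bob): min(51, 25) = 25
J (Alice): max(46, 16, 25) = 46
Root (Bob): min(21, 37, 46, 82) = 21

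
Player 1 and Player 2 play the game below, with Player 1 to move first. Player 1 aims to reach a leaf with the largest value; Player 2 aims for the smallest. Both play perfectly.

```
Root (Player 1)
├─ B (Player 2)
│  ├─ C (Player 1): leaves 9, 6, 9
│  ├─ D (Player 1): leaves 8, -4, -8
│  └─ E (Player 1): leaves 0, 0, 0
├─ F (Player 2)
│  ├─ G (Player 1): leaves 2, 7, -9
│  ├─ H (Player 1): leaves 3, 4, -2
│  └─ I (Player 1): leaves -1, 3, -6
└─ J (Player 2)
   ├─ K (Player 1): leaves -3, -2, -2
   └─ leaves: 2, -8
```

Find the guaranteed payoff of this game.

3

C (Player 1): max(9, 6, 9) = 9
D (Player 1): max(8, -4, -8) = 8
E (Player 1): max(0, 0, 0) = 0
B (Player 2): min(9, 8, 0) = 0
G (Player 1): max(2, 7, -9) = 7
H (Player 1): max(3, 4, -2) = 4
I (Player 1): max(-1, 3, -6) = 3
F (Player 2): min(7, 4, 3) = 3
K (Player 1): max(-3, -2, -2) = -2
J (Player 2): min(-2, 2, -8) = -8
Root (Player 1): max(0, 3, -8) = 3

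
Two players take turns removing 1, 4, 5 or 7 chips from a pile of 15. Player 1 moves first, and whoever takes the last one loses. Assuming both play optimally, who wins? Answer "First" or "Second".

First

W/L table (W = player to move can force a win):
i:   0  1  2  3  4  5  6  7  8  9 10 11 12 13 14 15
     W  L  W  L  W  W  W  W  W  L  W  L  W  W  W  W
Position 15 is W, so the first player wins.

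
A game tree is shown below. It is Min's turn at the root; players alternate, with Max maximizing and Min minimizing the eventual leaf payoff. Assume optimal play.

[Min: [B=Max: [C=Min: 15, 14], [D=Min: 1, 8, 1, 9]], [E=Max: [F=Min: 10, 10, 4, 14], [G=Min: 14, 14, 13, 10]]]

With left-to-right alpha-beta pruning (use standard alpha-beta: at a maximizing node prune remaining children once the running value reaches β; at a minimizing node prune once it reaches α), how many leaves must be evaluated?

C [α=-∞,β=+∞]: v=14
D [α=14,β=+∞]: v=1 after child 1 ≤ α → α-cutoff, skip 3
B [α=-∞,β=+∞]: v=14
F [α=-∞,β=14]: v=4
G [α=4,β=14]: v=10
E [α=-∞,β=14]: v=10
Root [α=-∞,β=+∞]: v=10
Leaves evaluated: 11 of 14.

11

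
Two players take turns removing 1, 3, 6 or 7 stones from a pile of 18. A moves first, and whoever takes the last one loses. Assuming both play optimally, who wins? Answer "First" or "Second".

First

Compute winning (W) and losing (L) positions by backward induction:
i:   0  1  2  3  4  5  6  7  8  9 10 11 12 13 14 15 16 17 18
     W  L  W  L  W  L  W  W  W  W  W  W  W  L  W  L  W  L  W
Position 18 is W, so the first player wins.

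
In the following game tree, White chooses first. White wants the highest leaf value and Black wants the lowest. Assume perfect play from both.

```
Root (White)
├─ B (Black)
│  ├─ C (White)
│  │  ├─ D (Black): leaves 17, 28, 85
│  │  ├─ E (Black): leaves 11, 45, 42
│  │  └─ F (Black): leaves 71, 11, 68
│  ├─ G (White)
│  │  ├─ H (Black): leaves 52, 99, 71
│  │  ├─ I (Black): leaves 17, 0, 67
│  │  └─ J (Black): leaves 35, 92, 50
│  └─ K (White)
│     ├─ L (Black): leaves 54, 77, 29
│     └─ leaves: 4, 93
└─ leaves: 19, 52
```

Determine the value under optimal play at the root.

D (Black): min(17, 28, 85) = 17
E (Black): min(11, 45, 42) = 11
F (Black): min(71, 11, 68) = 11
C (White): max(17, 11, 11) = 17
H (Black): min(52, 99, 71) = 52
I (Black): min(17, 0, 67) = 0
J (Black): min(35, 92, 50) = 35
G (White): max(52, 0, 35) = 52
L (Black): min(54, 77, 29) = 29
K (White): max(29, 4, 93) = 93
B (Black): min(17, 52, 93) = 17
Root (White): max(17, 19, 52) = 52

52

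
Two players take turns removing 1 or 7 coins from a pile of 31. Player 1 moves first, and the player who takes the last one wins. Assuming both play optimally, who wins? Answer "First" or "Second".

i:   0  1  2  3  4  5  6  7  8  9 10 11 12 13 14 15 16 17 18 19 20 21 22 23 24 25 26 27 28 29 30 31
     L  W  L  W  L  W  L  W  L  W  L  W  L  W  L  W  L  W  L  W  L  W  L  W  L  W  L  W  L  W  L  W
Position 31 is W, so the first player wins.

First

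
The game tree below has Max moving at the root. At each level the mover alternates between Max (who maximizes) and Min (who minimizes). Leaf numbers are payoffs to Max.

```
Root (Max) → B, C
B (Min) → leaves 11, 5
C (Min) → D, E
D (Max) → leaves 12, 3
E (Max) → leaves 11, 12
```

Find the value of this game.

12

B (Min): min(11, 5) = 5
D (Max): max(12, 3) = 12
E (Max): max(11, 12) = 12
C (Min): min(12, 12) = 12
Root (Max): max(5, 12) = 12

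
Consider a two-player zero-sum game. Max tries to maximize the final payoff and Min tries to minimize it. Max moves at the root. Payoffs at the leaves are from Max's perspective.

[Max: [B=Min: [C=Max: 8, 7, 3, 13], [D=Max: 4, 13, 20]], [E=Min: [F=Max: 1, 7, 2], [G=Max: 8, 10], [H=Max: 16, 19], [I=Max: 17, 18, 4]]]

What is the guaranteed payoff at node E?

F: max(1, 7, 2) = 7
G: max(8, 10) = 10
H: max(16, 19) = 19
I: max(17, 18, 4) = 18
E: min(7, 10, 19, 18) = 7

7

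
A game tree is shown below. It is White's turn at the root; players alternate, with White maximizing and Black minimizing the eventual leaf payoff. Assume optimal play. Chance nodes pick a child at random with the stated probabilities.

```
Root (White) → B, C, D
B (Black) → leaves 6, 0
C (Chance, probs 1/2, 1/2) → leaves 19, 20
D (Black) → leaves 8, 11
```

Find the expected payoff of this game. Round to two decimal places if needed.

19.5

B (Black): min(6, 0) = 0
C (Chance): 1/2·19 + 1/2·20 = 19.5
D (Black): min(8, 11) = 8
Root (White): max(0, 19.5, 8) = 19.5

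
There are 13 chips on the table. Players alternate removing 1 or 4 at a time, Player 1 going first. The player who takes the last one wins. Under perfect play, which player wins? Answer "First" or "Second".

W/L table (W = player to move can force a win):
i:   0  1  2  3  4  5  6  7  8  9 10 11 12 13
     L  W  L  W  W  L  W  L  W  W  L  W  L  W
Position 13 is W, so the first player wins.

First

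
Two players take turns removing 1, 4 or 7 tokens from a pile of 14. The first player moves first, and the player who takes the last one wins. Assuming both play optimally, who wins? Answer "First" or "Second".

W/L table (W = player to move can force a win):
i:   0  1  2  3  4  5  6  7  8  9 10 11 12 13 14
     L  W  L  W  W  L  W  W  L  W  L  W  W  L  W
Position 14 is W, so the first player wins.

First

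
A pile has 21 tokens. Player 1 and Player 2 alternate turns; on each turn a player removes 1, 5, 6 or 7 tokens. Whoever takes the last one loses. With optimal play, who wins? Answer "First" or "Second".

First

Mark each pile size as W (mover wins) or L (mover loses):
i:   0  1  2  3  4  5  6  7  8  9 10 11 12 13 14 15 16 17 18 19 20 21
     W  L  W  L  W  L  W  W  W  W  W  W  W  L  W  L  W  L  W  W  W  W
Position 21 is W, so the first player wins.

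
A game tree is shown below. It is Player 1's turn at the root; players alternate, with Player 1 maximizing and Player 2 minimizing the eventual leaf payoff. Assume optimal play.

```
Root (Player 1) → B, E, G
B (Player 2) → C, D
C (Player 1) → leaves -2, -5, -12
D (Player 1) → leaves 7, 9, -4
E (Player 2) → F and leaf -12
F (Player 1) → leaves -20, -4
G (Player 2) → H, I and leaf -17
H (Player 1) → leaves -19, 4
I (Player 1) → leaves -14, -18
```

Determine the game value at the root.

C (Player 1): max(-2, -5, -12) = -2
D (Player 1): max(7, 9, -4) = 9
B (Player 2): min(-2, 9) = -2
F (Player 1): max(-20, -4) = -4
E (Player 2): min(-4, -12) = -12
H (Player 1): max(-19, 4) = 4
I (Player 1): max(-14, -18) = -14
G (Player 2): min(4, -14, -17) = -17
Root (Player 1): max(-2, -12, -17) = -2

-2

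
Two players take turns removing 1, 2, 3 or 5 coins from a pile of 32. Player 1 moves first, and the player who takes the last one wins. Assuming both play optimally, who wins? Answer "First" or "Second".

Second

Mark each pile size as W (mover wins) or L (mover loses):
i:   0  1  2  3  4  5  6  7  8  9 10 11 12 13 14 15 16 17 18 19 20 21 22 23 24 25 26 27 28 29 30 31 32
     L  W  W  W  L  W  W  W  L  W  W  W  L  W  W  W  L  W  W  W  L  W  W  W  L  W  W  W  L  W  W  W  L
Position 32 is L, so the second player wins.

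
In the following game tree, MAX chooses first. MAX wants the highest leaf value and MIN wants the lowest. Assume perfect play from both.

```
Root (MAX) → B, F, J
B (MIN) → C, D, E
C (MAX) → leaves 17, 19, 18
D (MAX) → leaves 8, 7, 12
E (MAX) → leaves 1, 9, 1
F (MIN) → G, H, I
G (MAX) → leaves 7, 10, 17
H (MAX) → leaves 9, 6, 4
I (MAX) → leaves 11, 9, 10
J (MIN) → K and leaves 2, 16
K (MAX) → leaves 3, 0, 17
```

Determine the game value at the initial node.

C (MAX): max(17, 19, 18) = 19
D (MAX): max(8, 7, 12) = 12
E (MAX): max(1, 9, 1) = 9
B (MIN): min(19, 12, 9) = 9
G (MAX): max(7, 10, 17) = 17
H (MAX): max(9, 6, 4) = 9
I (MAX): max(11, 9, 10) = 11
F (MIN): min(17, 9, 11) = 9
K (MAX): max(3, 0, 17) = 17
J (MIN): min(17, 2, 16) = 2
Root (MAX): max(9, 9, 2) = 9

9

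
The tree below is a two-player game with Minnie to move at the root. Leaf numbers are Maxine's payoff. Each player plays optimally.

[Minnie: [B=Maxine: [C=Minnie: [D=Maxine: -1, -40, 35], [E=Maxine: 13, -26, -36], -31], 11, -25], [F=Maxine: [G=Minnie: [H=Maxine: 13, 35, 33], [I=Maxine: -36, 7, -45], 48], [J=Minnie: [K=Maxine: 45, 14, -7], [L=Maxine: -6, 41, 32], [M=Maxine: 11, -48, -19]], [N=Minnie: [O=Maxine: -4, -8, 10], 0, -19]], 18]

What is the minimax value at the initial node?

D (Maxine): max(-1, -40, 35) = 35
E (Maxine): max(13, -26, -36) = 13
C (Minnie): min(35, 13, -31) = -31
B (Maxine): max(-31, 11, -25) = 11
H (Maxine): max(13, 35, 33) = 35
I (Maxine): max(-36, 7, -45) = 7
G (Minnie): min(35, 7, 48) = 7
K (Maxine): max(45, 14, -7) = 45
L (Maxine): max(-6, 41, 32) = 41
M (Maxine): max(11, -48, -19) = 11
J (Minnie): min(45, 41, 11) = 11
O (Maxine): max(-4, -8, 10) = 10
N (Minnie): min(10, 0, -19) = -19
F (Maxine): max(7, 11, -19) = 11
Root (Minnie): min(11, 11, 18) = 11

11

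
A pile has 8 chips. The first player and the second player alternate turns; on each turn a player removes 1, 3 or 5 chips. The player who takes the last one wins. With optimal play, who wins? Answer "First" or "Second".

i:   0  1  2  3  4  5  6  7  8
     L  W  L  W  L  W  L  W  L
Position 8 is L, so the second player wins.

Second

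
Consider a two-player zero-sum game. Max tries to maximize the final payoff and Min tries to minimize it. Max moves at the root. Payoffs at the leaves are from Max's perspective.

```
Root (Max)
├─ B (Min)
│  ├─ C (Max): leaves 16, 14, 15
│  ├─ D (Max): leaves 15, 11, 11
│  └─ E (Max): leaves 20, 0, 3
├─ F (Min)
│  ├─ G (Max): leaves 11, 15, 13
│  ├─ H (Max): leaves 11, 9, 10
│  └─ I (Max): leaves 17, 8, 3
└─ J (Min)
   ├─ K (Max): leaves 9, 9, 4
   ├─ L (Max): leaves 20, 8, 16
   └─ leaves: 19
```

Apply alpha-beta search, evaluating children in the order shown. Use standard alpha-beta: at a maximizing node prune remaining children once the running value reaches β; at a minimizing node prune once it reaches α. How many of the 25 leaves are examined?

C [α=-∞,β=+∞]: v=16
D [α=-∞,β=16]: v=15
E [α=-∞,β=15]: v=20 after child 1 ≥ β → β-cutoff, skip 2
B [α=-∞,β=+∞]: v=15
G [α=15,β=+∞]: v=15
F [α=15,β=+∞]: v=15 after child 1 ≤ α → α-cutoff, skip 2
K [α=15,β=+∞]: v=9
J [α=15,β=+∞]: v=9 after child 1 ≤ α → α-cutoff, skip 2
Root [α=-∞,β=+∞]: v=15
Leaves evaluated: 13 of 25.

13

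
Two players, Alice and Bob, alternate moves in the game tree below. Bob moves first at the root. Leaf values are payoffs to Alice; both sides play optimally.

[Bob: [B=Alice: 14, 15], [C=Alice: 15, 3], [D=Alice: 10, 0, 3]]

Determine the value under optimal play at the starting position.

B (Alice): max(14, 15) = 15
C (Alice): max(15, 3) = 15
D (Alice): max(10, 0, 3) = 10
Root (Bob): min(15, 15, 10) = 10

10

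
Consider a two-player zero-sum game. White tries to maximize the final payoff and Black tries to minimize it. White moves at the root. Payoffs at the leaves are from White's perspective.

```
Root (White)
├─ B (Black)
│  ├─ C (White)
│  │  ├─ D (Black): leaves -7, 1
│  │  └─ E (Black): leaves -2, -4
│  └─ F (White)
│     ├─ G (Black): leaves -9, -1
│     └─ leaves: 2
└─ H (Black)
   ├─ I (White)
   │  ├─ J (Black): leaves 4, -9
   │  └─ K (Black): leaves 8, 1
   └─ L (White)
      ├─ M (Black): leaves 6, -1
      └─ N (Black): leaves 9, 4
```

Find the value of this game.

1

D (Black): min(-7, 1) = -7
E (Black): min(-2, -4) = -4
C (White): max(-7, -4) = -4
G (Black): min(-9, -1) = -9
F (White): max(-9, 2) = 2
B (Black): min(-4, 2) = -4
J (Black): min(4, -9) = -9
K (Black): min(8, 1) = 1
I (White): max(-9, 1) = 1
M (Black): min(6, -1) = -1
N (Black): min(9, 4) = 4
L (White): max(-1, 4) = 4
H (Black): min(1, 4) = 1
Root (White): max(-4, 1) = 1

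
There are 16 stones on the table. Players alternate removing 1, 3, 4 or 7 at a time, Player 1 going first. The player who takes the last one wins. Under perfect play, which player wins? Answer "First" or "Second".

Mark each pile size as W (mover wins) or L (mover loses):
i:   0  1  2  3  4  5  6  7  8  9 10 11 12 13 14 15 16
     L  W  L  W  W  W  W  W  L  W  L  W  W  W  W  W  L
Position 16 is L, so the second player wins.

Second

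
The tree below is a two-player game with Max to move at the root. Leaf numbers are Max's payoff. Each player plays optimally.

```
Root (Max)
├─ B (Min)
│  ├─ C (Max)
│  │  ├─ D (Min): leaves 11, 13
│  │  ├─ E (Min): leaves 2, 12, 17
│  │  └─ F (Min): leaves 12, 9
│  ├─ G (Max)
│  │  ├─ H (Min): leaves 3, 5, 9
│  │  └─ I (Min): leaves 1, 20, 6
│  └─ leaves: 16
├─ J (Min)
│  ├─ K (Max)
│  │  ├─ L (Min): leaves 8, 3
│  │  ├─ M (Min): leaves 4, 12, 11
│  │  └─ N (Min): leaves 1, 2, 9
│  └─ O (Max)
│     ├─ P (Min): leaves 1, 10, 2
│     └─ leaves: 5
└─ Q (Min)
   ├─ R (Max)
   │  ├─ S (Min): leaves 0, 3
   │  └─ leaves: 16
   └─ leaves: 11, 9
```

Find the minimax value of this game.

D (Min): min(11, 13) = 11
E (Min): min(2, 12, 17) = 2
F (Min): min(12, 9) = 9
C (Max): max(11, 2, 9) = 11
H (Min): min(3, 5, 9) = 3
I (Min): min(1, 20, 6) = 1
G (Max): max(3, 1) = 3
B (Min): min(11, 3, 16) = 3
L (Min): min(8, 3) = 3
M (Min): min(4, 12, 11) = 4
N (Min): min(1, 2, 9) = 1
K (Max): max(3, 4, 1) = 4
P (Min): min(1, 10, 2) = 1
O (Max): max(1, 5) = 5
J (Min): min(4, 5) = 4
S (Min): min(0, 3) = 0
R (Max): max(0, 16) = 16
Q (Min): min(16, 11, 9) = 9
Root (Max): max(3, 4, 9) = 9

9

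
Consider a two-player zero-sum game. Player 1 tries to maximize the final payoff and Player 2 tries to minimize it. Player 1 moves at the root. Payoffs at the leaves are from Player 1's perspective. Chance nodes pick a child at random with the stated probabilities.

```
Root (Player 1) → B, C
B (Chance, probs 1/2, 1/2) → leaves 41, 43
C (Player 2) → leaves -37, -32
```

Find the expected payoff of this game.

42

B (Chance): 1/2·41 + 1/2·43 = 42
C (Player 2): min(-37, -32) = -37
Root (Player 1): max(42, -37) = 42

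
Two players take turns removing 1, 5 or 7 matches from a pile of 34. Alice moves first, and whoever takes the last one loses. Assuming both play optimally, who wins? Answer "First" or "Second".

First

Compute winning (W) and losing (L) positions by backward induction:
i:   0  1  2  3  4  5  6  7  8  9 10 11 12 13 14 15 16 17 18 19 20 21 22 23 24 25 26 27 28 29 30 31 32 33 34
     W  L  W  L  W  L  W  L  W  L  W  L  W  L  W  L  W  L  W  L  W  L  W  L  W  L  W  L  W  L  W  L  W  L  W
Position 34 is W, so the first player wins.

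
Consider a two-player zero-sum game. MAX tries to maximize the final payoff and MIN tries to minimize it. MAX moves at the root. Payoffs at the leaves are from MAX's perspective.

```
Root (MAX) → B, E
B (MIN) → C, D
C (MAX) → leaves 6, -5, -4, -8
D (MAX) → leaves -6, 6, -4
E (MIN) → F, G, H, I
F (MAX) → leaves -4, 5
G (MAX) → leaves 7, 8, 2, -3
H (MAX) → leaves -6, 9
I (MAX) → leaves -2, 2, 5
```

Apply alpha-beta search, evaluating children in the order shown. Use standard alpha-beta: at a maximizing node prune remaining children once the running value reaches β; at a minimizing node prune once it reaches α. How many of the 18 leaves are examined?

C [α=-∞,β=+∞]: v=6
D [α=-∞,β=6]: v=6 after child 2 ≥ β → β-cutoff, skip 1
B [α=-∞,β=+∞]: v=6
F [α=6,β=+∞]: v=5
E [α=6,β=+∞]: v=5 after child 1 ≤ α → α-cutoff, skip 3
Root [α=-∞,β=+∞]: v=6
Leaves evaluated: 8 of 18.

8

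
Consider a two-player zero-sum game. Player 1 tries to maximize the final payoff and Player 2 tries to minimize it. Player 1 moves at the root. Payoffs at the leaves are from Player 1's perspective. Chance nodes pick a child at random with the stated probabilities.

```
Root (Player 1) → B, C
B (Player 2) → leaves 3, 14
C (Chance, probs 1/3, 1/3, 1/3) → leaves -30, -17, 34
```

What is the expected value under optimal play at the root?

3

B (Player 2): min(3, 14) = 3
C (Chance): 1/3·-30 + 1/3·-17 + 1/3·34 = -4.33
Root (Player 1): max(3, -4.33) = 3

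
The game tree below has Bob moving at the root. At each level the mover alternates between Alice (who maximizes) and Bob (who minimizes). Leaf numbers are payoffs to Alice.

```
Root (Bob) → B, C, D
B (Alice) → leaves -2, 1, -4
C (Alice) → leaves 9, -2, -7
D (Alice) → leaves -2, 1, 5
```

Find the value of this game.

1

B (Alice): max(-2, 1, -4) = 1
C (Alice): max(9, -2, -7) = 9
D (Alice): max(-2, 1, 5) = 5
Root (Bob): min(1, 9, 5) = 1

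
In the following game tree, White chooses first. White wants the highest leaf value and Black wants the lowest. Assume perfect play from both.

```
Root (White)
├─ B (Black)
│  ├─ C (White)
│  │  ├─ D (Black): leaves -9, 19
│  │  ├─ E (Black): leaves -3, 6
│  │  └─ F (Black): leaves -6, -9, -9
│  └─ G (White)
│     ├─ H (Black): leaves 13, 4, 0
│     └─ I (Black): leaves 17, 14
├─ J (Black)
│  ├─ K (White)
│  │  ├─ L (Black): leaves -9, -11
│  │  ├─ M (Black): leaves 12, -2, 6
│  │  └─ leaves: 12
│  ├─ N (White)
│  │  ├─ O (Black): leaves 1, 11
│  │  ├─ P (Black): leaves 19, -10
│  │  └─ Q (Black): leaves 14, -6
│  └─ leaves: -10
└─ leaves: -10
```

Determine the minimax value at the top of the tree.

-3

D (Black): min(-9, 19) = -9
E (Black): min(-3, 6) = -3
F (Black): min(-6, -9, -9) = -9
C (White): max(-9, -3, -9) = -3
H (Black): min(13, 4, 0) = 0
I (Black): min(17, 14) = 14
G (White): max(0, 14) = 14
B (Black): min(-3, 14) = -3
L (Black): min(-9, -11) = -11
M (Black): min(12, -2, 6) = -2
K (White): max(-11, -2, 12) = 12
O (Black): min(1, 11) = 1
P (Black): min(19, -10) = -10
Q (Black): min(14, -6) = -6
N (White): max(1, -10, -6) = 1
J (Black): min(12, 1, -10) = -10
Root (White): max(-3, -10, -10) = -3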